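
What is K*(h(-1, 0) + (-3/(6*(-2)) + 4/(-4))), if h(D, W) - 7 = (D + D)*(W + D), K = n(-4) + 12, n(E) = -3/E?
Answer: 1683/16 ≈ 105.19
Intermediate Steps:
K = 51/4 (K = -3/(-4) + 12 = -3*(-¼) + 12 = ¾ + 12 = 51/4 ≈ 12.750)
h(D, W) = 7 + 2*D*(D + W) (h(D, W) = 7 + (D + D)*(W + D) = 7 + (2*D)*(D + W) = 7 + 2*D*(D + W))
K*(h(-1, 0) + (-3/(6*(-2)) + 4/(-4))) = 51*((7 + 2*(-1)² + 2*(-1)*0) + (-3/(6*(-2)) + 4/(-4)))/4 = 51*((7 + 2*1 + 0) + (-3/(-12) + 4*(-¼)))/4 = 51*((7 + 2 + 0) + (-3*(-1/12) - 1))/4 = 51*(9 + (¼ - 1))/4 = 51*(9 - ¾)/4 = (51/4)*(33/4) = 1683/16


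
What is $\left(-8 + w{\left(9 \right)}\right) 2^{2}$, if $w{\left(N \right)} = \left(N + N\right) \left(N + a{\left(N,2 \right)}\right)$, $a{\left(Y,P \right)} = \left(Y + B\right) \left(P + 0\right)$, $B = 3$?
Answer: $2344$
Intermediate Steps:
$a{\left(Y,P \right)} = P \left(3 + Y\right)$ ($a{\left(Y,P \right)} = \left(Y + 3\right) \left(P + 0\right) = \left(3 + Y\right) P = P \left(3 + Y\right)$)
$w{\left(N \right)} = 2 N \left(6 + 3 N\right)$ ($w{\left(N \right)} = \left(N + N\right) \left(N + 2 \left(3 + N\right)\right) = 2 N \left(N + \left(6 + 2 N\right)\right) = 2 N \left(6 + 3 N\right)$)
$\left(-8 + w{\left(9 \right)}\right) 2^{2} = \left(-8 + 6 \cdot 9 \left(2 + 9\right)\right) 2^{2} = \left(-8 + 6 \cdot 9 \cdot 11\right) 4 = \left(-8 + 594\right) 4 = 586 \cdot 4 = 2344$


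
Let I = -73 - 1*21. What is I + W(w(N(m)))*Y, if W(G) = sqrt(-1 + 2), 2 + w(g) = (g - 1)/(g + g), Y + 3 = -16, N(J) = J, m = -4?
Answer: -113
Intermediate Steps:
Y = -19 (Y = -3 - 16 = -19)
w(g) = -2 + (-1 + g)/(2*g) (w(g) = -2 + (g - 1)/(g + g) = -2 + (-1 + g)/((2*g)) = -2 + (-1 + g)*(1/(2*g)) = -2 + (-1 + g)/(2*g))
W(G) = 1 (W(G) = sqrt(1) = 1)
I = -94 (I = -73 - 21 = -94)
I + W(w(N(m)))*Y = -94 + 1*(-19) = -94 - 19 = -113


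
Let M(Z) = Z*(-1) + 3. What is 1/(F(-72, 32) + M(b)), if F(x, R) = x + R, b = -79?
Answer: 1/42 ≈ 0.023810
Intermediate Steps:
M(Z) = 3 - Z (M(Z) = -Z + 3 = 3 - Z)
F(x, R) = R + x
1/(F(-72, 32) + M(b)) = 1/((32 - 72) + (3 - 1*(-79))) = 1/(-40 + (3 + 79)) = 1/(-40 + 82) = 1/42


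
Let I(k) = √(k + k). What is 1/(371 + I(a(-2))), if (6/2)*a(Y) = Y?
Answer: 1113/412927 - 2*I*√3/412927 ≈ 0.0026954 - 8.3891e-6*I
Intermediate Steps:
a(Y) = Y/3
I(k) = √2*√k (I(k) = √(2*k) = √2*√k)
1/(371 + I(a(-2))) = 1/(371 + √2*√((⅓)*(-2))) = 1/(371 + √2*√(-⅔)) = 1/(371 + √2*(I*√6/3)) = 1/(371 + 2*I*√3/3)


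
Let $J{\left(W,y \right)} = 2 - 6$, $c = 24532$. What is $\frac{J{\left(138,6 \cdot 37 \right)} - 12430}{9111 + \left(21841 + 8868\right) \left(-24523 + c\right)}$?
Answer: $- \frac{6217}{142746} \approx -0.043553$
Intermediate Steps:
$J{\left(W,y \right)} = -4$ ($J{\left(W,y \right)} = 2 - 6 = -4$)
$\frac{J{\left(138,6 \cdot 37 \right)} - 12430}{9111 + \left(21841 + 8868\right) \left(-24523 + c\right)} = \frac{-4 - 12430}{9111 + \left(21841 + 8868\right) \left(-24523 + 24532\right)} = - \frac{12434}{9111 + 30709 \cdot 9} = - \frac{12434}{9111 + 276381} = - \frac{12434}{285492} = \left(-12434\right) \frac{1}{285492} = - \frac{6217}{142746}$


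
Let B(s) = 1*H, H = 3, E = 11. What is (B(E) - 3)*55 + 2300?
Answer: 2300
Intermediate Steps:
B(s) = 3 (B(s) = 1*3 = 3)
(B(E) - 3)*55 + 2300 = (3 - 3)*55 + 2300 = 0*55 + 2300 = 0 + 2300 = 2300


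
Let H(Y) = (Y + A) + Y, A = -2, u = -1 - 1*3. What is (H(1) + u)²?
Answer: 16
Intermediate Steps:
u = -4 (u = -1 - 3 = -4)
H(Y) = -2 + 2*Y (H(Y) = (Y - 2) + Y = (-2 + Y) + Y = -2 + 2*Y)
(H(1) + u)² = ((-2 + 2*1) - 4)² = ((-2 + 2) - 4)² = (0 - 4)² = (-4)² = 16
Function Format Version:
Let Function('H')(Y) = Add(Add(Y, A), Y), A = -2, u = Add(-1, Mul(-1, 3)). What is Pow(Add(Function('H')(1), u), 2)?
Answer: 16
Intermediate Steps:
u = -4 (u = Add(-1, -3) = -4)
Function('H')(Y) = Add(-2, Mul(2, Y)) (Function('H')(Y) = Add(Add(Y, -2), Y) = Add(Add(-2, Y), Y) = Add(-2, Mul(2, Y)))
Pow(Add(Function('H')(1), u), 2) = Pow(Add(Add(-2, Mul(2, 1)), -4), 2) = Pow(Add(Add(-2, 2), -4), 2) = Pow(Add(0, -4), 2) = Pow(-4, 2) = 16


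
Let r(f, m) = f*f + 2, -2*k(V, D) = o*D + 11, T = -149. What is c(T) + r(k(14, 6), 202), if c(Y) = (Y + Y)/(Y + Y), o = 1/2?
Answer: 52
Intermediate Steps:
o = 1/2 ≈ 0.50000
k(V, D) = -11/2 - D/4 (k(V, D) = -(D/2 + 11)/2 = -(11 + D/2)/2 = -11/2 - D/4)
r(f, m) = 2 + f**2 (r(f, m) = f**2 + 2 = 2 + f**2)
c(Y) = 1 (c(Y) = (2*Y)/((2*Y)) = (2*Y)*(1/(2*Y)) = 1)
c(T) + r(k(14, 6), 202) = 1 + (2 + (-11/2 - 1/4*6)**2) = 1 + (2 + (-11/2 - 3/2)**2) = 1 + (2 + (-7)**2) = 1 + (2 + 49) = 1 + 51 = 52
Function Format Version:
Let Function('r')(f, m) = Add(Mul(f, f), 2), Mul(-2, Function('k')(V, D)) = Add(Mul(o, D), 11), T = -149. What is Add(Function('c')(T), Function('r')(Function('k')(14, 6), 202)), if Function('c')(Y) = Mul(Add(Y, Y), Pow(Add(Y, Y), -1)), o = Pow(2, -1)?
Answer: 52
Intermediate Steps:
o = Rational(1, 2) ≈ 0.50000
Function('k')(V, D) = Add(Rational(-11, 2), Mul(Rational(-1, 4), D)) (Function('k')(V, D) = Mul(Rational(-1, 2), Add(Mul(Rational(1, 2), D), 11)) = Mul(Rational(-1, 2), Add(11, Mul(Rational(1, 2), D))) = Add(Rational(-11, 2), Mul(Rational(-1, 4), D)))
Function('r')(f, m) = Add(2, Pow(f, 2)) (Function('r')(f, m) = Add(Pow(f, 2), 2) = Add(2, Pow(f, 2)))
Function('c')(Y) = 1 (Function('c')(Y) = Mul(Mul(2, Y), Pow(Mul(2, Y), -1)) = Mul(Mul(2, Y), Mul(Rational(1, 2), Pow(Y, -1))) = 1)
Add(Function('c')(T), Function('r')(Function('k')(14, 6), 202)) = Add(1, Add(2, Pow(Add(Rational(-11, 2), Mul(Rational(-1, 4), 6)), 2))) = Add(1, Add(2, Pow(Add(Rational(-11, 2), Rational(-3, 2)), 2))) = Add(1, Add(2, Pow(-7, 2))) = Add(1, Add(2, 49)) = Add(1, 51) = 52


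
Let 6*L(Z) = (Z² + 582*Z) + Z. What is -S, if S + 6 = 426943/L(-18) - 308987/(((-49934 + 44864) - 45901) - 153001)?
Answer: 88635079871/345732540 ≈ 256.37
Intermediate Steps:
L(Z) = Z²/6 + 583*Z/6 (L(Z) = ((Z² + 582*Z) + Z)/6 = (Z² + 583*Z)/6 = Z²/6 + 583*Z/6)
S = -88635079871/345732540 (S = -6 + (426943/(((⅙)*(-18)*(583 - 18))) - 308987/(((-49934 + 44864) - 45901) - 153001)) = -6 + (426943/(((⅙)*(-18)*565)) - 308987/((-5070 - 45901) - 153001)) = -6 + (426943/(-1695) - 308987/(-50971 - 153001)) = -6 + (426943*(-1/1695) - 308987/(-203972)) = -6 + (-426943/1695 - 308987*(-1/203972)) = -6 + (-426943/1695 + 308987/203972) = -6 - 86560684631/345732540 = -88635079871/345732540 ≈ -256.37)
-S = -1*(-88635079871/345732540) = 88635079871/345732540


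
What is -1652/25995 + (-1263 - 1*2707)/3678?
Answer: -18212701/15934935 ≈ -1.1429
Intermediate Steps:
-1652/25995 + (-1263 - 1*2707)/3678 = -1652*1/25995 + (-1263 - 2707)*(1/3678) = -1652/25995 - 3970*1/3678 = -1652/25995 - 1985/1839 = -18212701/15934935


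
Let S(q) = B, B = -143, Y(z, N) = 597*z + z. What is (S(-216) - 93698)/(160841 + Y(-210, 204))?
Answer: -93841/35261 ≈ -2.6613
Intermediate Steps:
Y(z, N) = 598*z
S(q) = -143
(S(-216) - 93698)/(160841 + Y(-210, 204)) = (-143 - 93698)/(160841 + 598*(-210)) = -93841/(160841 - 125580) = -93841/35261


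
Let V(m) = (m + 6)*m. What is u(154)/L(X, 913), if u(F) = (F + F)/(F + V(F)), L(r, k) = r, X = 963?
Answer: 2/155043 ≈ 1.2900e-5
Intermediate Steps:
V(m) = m*(6 + m) (V(m) = (6 + m)*m = m*(6 + m))
u(F) = 2*F/(F + F*(6 + F)) (u(F) = (F + F)/(F + F*(6 + F)) = (2*F)/(F + F*(6 + F)) = 2*F/(F + F*(6 + F)))
u(154)/L(X, 913) = (2/(7 + 154))/963 = (2/161)*(1/963) = 2/155043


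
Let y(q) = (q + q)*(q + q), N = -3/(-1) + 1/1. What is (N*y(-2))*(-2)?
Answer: -128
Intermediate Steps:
N = 4 (N = -3*(-1) + 1*1 = 3 + 1 = 4)
y(q) = 4*q² (y(q) = (2*q)*(2*q) = 4*q²)
(N*y(-2))*(-2) = (4*(4*(-2)²))*(-2) = (4*(4*4))*(-2) = (4*16)*(-2) = 64*(-2) = -128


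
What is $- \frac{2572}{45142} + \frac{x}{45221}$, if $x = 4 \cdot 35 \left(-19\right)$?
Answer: $- \frac{118193066}{1020683191} \approx -0.1158$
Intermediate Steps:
$x = -2660$ ($x = 140 \left(-19\right) = -2660$)
$- \frac{2572}{45142} + \frac{x}{45221} = - \frac{2572}{45142} - \frac{2660}{45221} = \left(-2572\right) \frac{1}{45142} - \frac{2660}{45221} = - \frac{1286}{22571} - \frac{2660}{45221} = - \frac{118193066}{1020683191}$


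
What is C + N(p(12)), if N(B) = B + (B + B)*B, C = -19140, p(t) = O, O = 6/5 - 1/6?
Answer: -4305787/225 ≈ -19137.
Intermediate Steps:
O = 31/30 (O = 6*(1/5) - 1*1/6 = 6/5 - 1/6 = 31/30 ≈ 1.0333)
p(t) = 31/30
N(B) = B + 2*B**2 (N(B) = B + (2*B)*B = B + 2*B**2)
C + N(p(12)) = -19140 + 31*(1 + 2*(31/30))/30 = -19140 + 31*(1 + 31/15)/30 = -19140 + (31/30)*(46/15) = -19140 + 713/225 = -4305787/225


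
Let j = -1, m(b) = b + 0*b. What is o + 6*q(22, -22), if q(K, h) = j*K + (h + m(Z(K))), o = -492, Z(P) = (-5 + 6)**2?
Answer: -750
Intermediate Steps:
Z(P) = 1 (Z(P) = 1**2 = 1)
m(b) = b (m(b) = b + 0 = b)
q(K, h) = 1 + h - K (q(K, h) = -K + (h + 1) = -K + (1 + h) = 1 + h - K)
o + 6*q(22, -22) = -492 + 6*(1 - 22 - 1*22) = -492 + 6*(1 - 22 - 22) = -492 + 6*(-43) = -492 - 258 = -750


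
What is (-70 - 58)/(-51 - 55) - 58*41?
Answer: -125970/53 ≈ -2376.8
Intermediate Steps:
(-70 - 58)/(-51 - 55) - 58*41 = -128/(-106) - 2378 = -128*(-1/106) - 2378 = 64/53 - 2378 = -125970/53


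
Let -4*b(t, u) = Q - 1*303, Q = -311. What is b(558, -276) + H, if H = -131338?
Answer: -262369/2 ≈ -1.3118e+5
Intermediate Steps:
b(t, u) = 307/2 (b(t, u) = -(-311 - 1*303)/4 = -(-311 - 303)/4 = -¼*(-614) = 307/2)
b(558, -276) + H = 307/2 - 131338 = -262369/2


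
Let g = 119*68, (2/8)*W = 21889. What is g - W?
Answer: -79464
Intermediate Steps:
W = 87556 (W = 4*21889 = 87556)
g = 8092
g - W = 8092 - 1*87556 = 8092 - 87556 = -79464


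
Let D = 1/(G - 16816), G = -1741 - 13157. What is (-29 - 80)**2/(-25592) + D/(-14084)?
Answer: -47381849547/102061804516 ≈ -0.46425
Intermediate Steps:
G = -14898
D = -1/31714 (D = 1/(-14898 - 16816) = 1/(-31714) = -1/31714 ≈ -3.1532e-5)
(-29 - 80)**2/(-25592) + D/(-14084) = (-29 - 80)**2/(-25592) - 1/31714/(-14084) = (-109)**2*(-1/25592) - 1/31714*(-1/14084) = 11881*(-1/25592) + 1/446659976 = -11881/25592 + 1/446659976 = -47381849547/102061804516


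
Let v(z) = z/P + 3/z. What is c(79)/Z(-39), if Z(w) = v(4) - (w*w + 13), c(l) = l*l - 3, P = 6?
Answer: -74856/18391 ≈ -4.0703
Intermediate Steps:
c(l) = -3 + l**2 (c(l) = l**2 - 3 = -3 + l**2)
v(z) = 3/z + z/6 (v(z) = z/6 + 3/z = 3/z + z/6)
Z(w) = -139/12 - w**2 (Z(w) = (3/4 + (1/6)*4) - (w*w + 13) = (3*(1/4) + 2/3) - (w**2 + 13) = (3/4 + 2/3) - (13 + w**2) = 17/12 + (-13 - w**2) = -139/12 - w**2)
c(79)/Z(-39) = (-3 + 79**2)/(-139/12 - 1*(-39)**2) = (-3 + 6241)/(-139/12 - 1*1521) = 6238/(-139/12 - 1521) = 6238/(-18391/12) = 6238*(-12/18391) = -74856/18391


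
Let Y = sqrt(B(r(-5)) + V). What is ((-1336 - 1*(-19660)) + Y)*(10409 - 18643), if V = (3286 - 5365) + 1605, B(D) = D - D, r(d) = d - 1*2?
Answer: -150879816 - 8234*I*sqrt(474) ≈ -1.5088e+8 - 1.7927e+5*I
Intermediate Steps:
r(d) = -2 + d (r(d) = d - 2 = -2 + d)
B(D) = 0
V = -474 (V = -2079 + 1605 = -474)
Y = I*sqrt(474) (Y = sqrt(0 - 474) = sqrt(-474) = I*sqrt(474) ≈ 21.772*I)
((-1336 - 1*(-19660)) + Y)*(10409 - 18643) = ((-1336 - 1*(-19660)) + I*sqrt(474))*(10409 - 18643) = ((-1336 + 19660) + I*sqrt(474))*(-8234) = (18324 + I*sqrt(474))*(-8234) = -150879816 - 8234*I*sqrt(474)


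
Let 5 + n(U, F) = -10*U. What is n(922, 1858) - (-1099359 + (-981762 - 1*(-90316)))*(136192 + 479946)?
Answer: 1226610601865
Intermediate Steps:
n(U, F) = -5 - 10*U
n(922, 1858) - (-1099359 + (-981762 - 1*(-90316)))*(136192 + 479946) = (-5 - 10*922) - (-1099359 + (-981762 - 1*(-90316)))*(136192 + 479946) = (-5 - 9220) - (-1099359 + (-981762 + 90316))*616138 = -9225 - (-1099359 - 891446)*616138 = -9225 - (-1990805)*616138 = -9225 - 1*(-1226610611090) = -9225 + 1226610611090 = 1226610601865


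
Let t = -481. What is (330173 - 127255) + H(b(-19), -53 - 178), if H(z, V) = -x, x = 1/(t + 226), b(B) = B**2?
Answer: 51744091/255 ≈ 2.0292e+5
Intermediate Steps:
x = -1/255 (x = 1/(-481 + 226) = 1/(-255) = -1/255 ≈ -0.0039216)
H(z, V) = 1/255 (H(z, V) = -1*(-1/255) = 1/255)
(330173 - 127255) + H(b(-19), -53 - 178) = (330173 - 127255) + 1/255 = 202918 + 1/255 = 51744091/255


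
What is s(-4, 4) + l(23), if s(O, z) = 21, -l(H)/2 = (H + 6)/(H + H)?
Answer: 454/23 ≈ 19.739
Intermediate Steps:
l(H) = -(6 + H)/H (l(H) = -2*(H + 6)/(H + H) = -2*(6 + H)/(2*H) = -2*(6 + H)*1/(2*H) = -(6 + H)/H)
s(-4, 4) + l(23) = 21 + (-6 - 1*23)/23 = 21 + (-6 - 23)/23 = 21 + (1/23)*(-29) = 21 - 29/23 = 454/23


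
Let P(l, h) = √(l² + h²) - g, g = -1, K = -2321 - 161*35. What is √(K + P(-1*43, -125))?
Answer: √(-7955 + √17474) ≈ 88.447*I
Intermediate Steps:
K = -7956 (K = -2321 - 1*5635 = -2321 - 5635 = -7956)
P(l, h) = 1 + √(h² + l²) (P(l, h) = √(l² + h²) - 1*(-1) = √(h² + l²) + 1 = 1 + √(h² + l²))
√(K + P(-1*43, -125)) = √(-7956 + (1 + √((-125)² + (-1*43)²))) = √(-7956 + (1 + √(15625 + (-43)²))) = √(-7956 + (1 + √(15625 + 1849))) = √(-7956 + (1 + √17474)) = √(-7955 + √17474)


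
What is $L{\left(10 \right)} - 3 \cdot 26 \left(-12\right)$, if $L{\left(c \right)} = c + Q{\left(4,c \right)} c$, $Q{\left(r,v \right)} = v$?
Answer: $1046$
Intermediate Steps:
$L{\left(c \right)} = c + c^{2}$ ($L{\left(c \right)} = c + c c = c + c^{2}$)
$L{\left(10 \right)} - 3 \cdot 26 \left(-12\right) = 10 \left(1 + 10\right) - 3 \cdot 26 \left(-12\right) = 10 \cdot 11 - 78 \left(-12\right) = 110 - -936 = 110 + 936 = 1046$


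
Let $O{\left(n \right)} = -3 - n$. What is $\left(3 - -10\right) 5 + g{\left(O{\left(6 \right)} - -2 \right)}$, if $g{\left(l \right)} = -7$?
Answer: $58$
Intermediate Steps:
$\left(3 - -10\right) 5 + g{\left(O{\left(6 \right)} - -2 \right)} = \left(3 - -10\right) 5 - 7 = \left(3 + 10\right) 5 - 7 = 13 \cdot 5 - 7 = 65 - 7 = 58$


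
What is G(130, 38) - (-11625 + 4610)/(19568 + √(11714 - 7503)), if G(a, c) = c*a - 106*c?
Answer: 15188881312/16647931 - 305*√4211/16647931 ≈ 912.36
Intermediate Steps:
G(a, c) = -106*c + a*c (G(a, c) = a*c - 106*c = -106*c + a*c)
G(130, 38) - (-11625 + 4610)/(19568 + √(11714 - 7503)) = 38*(-106 + 130) - (-11625 + 4610)/(19568 + √(11714 - 7503)) = 38*24 - (-7015)/(19568 + √4211) = 912 + 7015/(19568 + √4211)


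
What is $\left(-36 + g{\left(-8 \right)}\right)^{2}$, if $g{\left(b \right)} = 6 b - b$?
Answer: $5776$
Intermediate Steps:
$g{\left(b \right)} = 5 b$
$\left(-36 + g{\left(-8 \right)}\right)^{2} = \left(-36 + 5 \left(-8\right)\right)^{2} = \left(-36 - 40\right)^{2} = \left(-76\right)^{2} = 5776$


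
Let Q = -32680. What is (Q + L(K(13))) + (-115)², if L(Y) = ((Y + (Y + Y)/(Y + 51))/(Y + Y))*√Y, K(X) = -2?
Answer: -19455 + 51*I*√2/98 ≈ -19455.0 + 0.73597*I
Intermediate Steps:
L(Y) = (Y + 2*Y/(51 + Y))/(2*√Y) (L(Y) = ((Y + (2*Y)/(51 + Y))/((2*Y)))*√Y = ((Y + 2*Y/(51 + Y))*(1/(2*Y)))*√Y = ((Y + 2*Y/(51 + Y))/(2*Y))*√Y = (Y + 2*Y/(51 + Y))/(2*√Y))
(Q + L(K(13))) + (-115)² = (-32680 + √(-2)*(53 - 2)/(2*(51 - 2))) + (-115)² = (-32680 + (½)*(I*√2)*51/49) + 13225 = (-32680 + (½)*(I*√2)*(1/49)*51) + 13225 = (-32680 + 51*I*√2/98) + 13225 = -19455 + 51*I*√2/98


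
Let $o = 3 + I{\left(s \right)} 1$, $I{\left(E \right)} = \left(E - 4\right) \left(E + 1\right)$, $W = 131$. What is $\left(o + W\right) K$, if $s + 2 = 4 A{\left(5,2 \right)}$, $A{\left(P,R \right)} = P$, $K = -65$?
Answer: $-26000$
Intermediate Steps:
$s = 18$ ($s = -2 + 4 \cdot 5 = -2 + 20 = 18$)
$I{\left(E \right)} = \left(1 + E\right) \left(-4 + E\right)$ ($I{\left(E \right)} = \left(-4 + E\right) \left(1 + E\right) = \left(1 + E\right) \left(-4 + E\right)$)
$o = 269$ ($o = 3 + \left(-4 + 18^{2} - 54\right) 1 = 3 + \left(-4 + 324 - 54\right) 1 = 3 + 266 \cdot 1 = 3 + 266 = 269$)
$\left(o + W\right) K = \left(269 + 131\right) \left(-65\right) = 400 \left(-65\right) = -26000$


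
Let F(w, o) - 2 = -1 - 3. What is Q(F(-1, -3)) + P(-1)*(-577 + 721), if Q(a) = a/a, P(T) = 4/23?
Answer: 599/23 ≈ 26.043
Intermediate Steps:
P(T) = 4/23 (P(T) = 4*(1/23) = 4/23)
F(w, o) = -2 (F(w, o) = 2 + (-1 - 3) = 2 - 4 = -2)
Q(a) = 1
Q(F(-1, -3)) + P(-1)*(-577 + 721) = 1 + 4*(-577 + 721)/23 = 1 + (4/23)*144 = 1 + 576/23 = 599/23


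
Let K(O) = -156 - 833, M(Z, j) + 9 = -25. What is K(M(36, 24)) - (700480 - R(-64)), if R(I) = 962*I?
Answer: -763037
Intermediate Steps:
M(Z, j) = -34 (M(Z, j) = -9 - 25 = -34)
K(O) = -989
K(M(36, 24)) - (700480 - R(-64)) = -989 - (700480 - 962*(-64)) = -989 - (700480 - 1*(-61568)) = -989 - (700480 + 61568) = -989 - 1*762048 = -989 - 762048 = -763037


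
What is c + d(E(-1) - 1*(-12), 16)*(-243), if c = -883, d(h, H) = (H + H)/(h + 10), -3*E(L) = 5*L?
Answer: -86021/71 ≈ -1211.6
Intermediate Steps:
E(L) = -5*L/3
d(h, H) = 2*H/(10 + h) (d(h, H) = (2*H)/(10 + h) = 2*H/(10 + h))
c + d(E(-1) - 1*(-12), 16)*(-243) = -883 + (2*16/(10 + (-5/3*(-1) - 1*(-12))))*(-243) = -883 + (2*16/(10 + (5/3 + 12)))*(-243) = -883 + (2*16/(10 + 41/3))*(-243) = -883 + (2*16/(71/3))*(-243) = -883 + (2*16*(3/71))*(-243) = -883 + (96/71)*(-243) = -883 - 23328/71 = -86021/71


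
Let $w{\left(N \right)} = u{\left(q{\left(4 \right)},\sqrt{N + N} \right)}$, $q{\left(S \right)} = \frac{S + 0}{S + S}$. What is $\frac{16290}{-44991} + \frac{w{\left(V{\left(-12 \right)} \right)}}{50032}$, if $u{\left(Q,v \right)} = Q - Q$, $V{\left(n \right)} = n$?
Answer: $- \frac{1810}{4999} \approx -0.36207$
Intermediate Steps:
$q{\left(S \right)} = \frac{1}{2}$ ($q{\left(S \right)} = \frac{S}{2 S} = S \frac{1}{2 S} = \frac{1}{2}$)
$u{\left(Q,v \right)} = 0$
$w{\left(N \right)} = 0$
$\frac{16290}{-44991} + \frac{w{\left(V{\left(-12 \right)} \right)}}{50032} = \frac{16290}{-44991} + \frac{0}{50032} = 16290 \left(- \frac{1}{44991}\right) + 0 \cdot \frac{1}{50032} = - \frac{1810}{4999} + 0 = - \frac{1810}{4999}$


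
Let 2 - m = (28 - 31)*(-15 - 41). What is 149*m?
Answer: -24734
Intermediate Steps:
m = -166 (m = 2 - (28 - 31)*(-15 - 41) = 2 - (-3)*(-56) = 2 - 1*168 = 2 - 168 = -166)
149*m = 149*(-166) = -24734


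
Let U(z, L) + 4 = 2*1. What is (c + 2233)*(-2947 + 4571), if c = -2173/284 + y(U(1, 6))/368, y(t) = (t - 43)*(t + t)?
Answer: 5902903832/1633 ≈ 3.6148e+6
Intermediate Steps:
U(z, L) = -2 (U(z, L) = -4 + 2*1 = -4 + 2 = -2)
y(t) = 2*t*(-43 + t) (y(t) = (-43 + t)*(2*t) = 2*t*(-43 + t))
c = -11696/1633 (c = -2173/284 + (2*(-2)*(-43 - 2))/368 = -2173*1/284 + (2*(-2)*(-45))*(1/368) = -2173/284 + 180*(1/368) = -2173/284 + 45/92 = -11696/1633 ≈ -7.1623)
(c + 2233)*(-2947 + 4571) = (-11696/1633 + 2233)*(-2947 + 4571) = (3634793/1633)*1624 = 5902903832/1633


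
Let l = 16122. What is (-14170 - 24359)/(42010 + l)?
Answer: -38529/58132 ≈ -0.66278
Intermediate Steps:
(-14170 - 24359)/(42010 + l) = (-14170 - 24359)/(42010 + 16122) = -38529/58132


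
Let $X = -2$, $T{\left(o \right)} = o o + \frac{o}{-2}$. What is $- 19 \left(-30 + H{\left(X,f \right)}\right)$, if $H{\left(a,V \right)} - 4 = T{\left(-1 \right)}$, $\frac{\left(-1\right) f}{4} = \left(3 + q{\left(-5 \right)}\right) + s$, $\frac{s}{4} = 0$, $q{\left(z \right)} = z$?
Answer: $\frac{931}{2} \approx 465.5$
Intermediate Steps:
$s = 0$ ($s = 4 \cdot 0 = 0$)
$T{\left(o \right)} = o^{2} - \frac{o}{2}$ ($T{\left(o \right)} = o^{2} + o \left(- \frac{1}{2}\right) = o^{2} - \frac{o}{2}$)
$f = 8$ ($f = - 4 \left(\left(3 - 5\right) + 0\right) = - 4 \left(-2 + 0\right) = \left(-4\right) \left(-2\right) = 8$)
$H{\left(a,V \right)} = \frac{11}{2}$ ($H{\left(a,V \right)} = 4 - \left(- \frac{1}{2} - 1\right) = 4 - - \frac{3}{2} = 4 + \frac{3}{2} = \frac{11}{2}$)
$- 19 \left(-30 + H{\left(X,f \right)}\right) = - 19 \left(-30 + \frac{11}{2}\right) = \left(-19\right) \left(- \frac{49}{2}\right) = \frac{931}{2}$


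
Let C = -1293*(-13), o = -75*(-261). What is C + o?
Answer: 36384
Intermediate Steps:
o = 19575
C = 16809
C + o = 16809 + 19575 = 36384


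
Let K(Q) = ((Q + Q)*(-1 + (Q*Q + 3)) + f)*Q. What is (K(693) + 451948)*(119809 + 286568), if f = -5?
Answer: 187453815609488337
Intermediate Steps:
K(Q) = Q*(-5 + 2*Q*(2 + Q²)) (K(Q) = ((Q + Q)*(-1 + (Q*Q + 3)) - 5)*Q = ((2*Q)*(-1 + (Q² + 3)) - 5)*Q = ((2*Q)*(-1 + (3 + Q²)) - 5)*Q = ((2*Q)*(2 + Q²) - 5)*Q = (2*Q*(2 + Q²) - 5)*Q = (-5 + 2*Q*(2 + Q²))*Q = Q*(-5 + 2*Q*(2 + Q²)))
(K(693) + 451948)*(119809 + 286568) = (693*(-5 + 2*693³ + 4*693) + 451948)*(119809 + 286568) = (693*(-5 + 2*332812557 + 2772) + 451948)*406377 = (693*(-5 + 665625114 + 2772) + 451948)*406377 = (693*665627881 + 451948)*406377 = (461280121533 + 451948)*406377 = 461280573481*406377 = 187453815609488337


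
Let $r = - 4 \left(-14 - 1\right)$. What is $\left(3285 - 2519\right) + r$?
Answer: $826$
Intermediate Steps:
$r = 60$ ($r = \left(-4\right) \left(-15\right) = 60$)
$\left(3285 - 2519\right) + r = \left(3285 - 2519\right) + 60 = 766 + 60 = 826$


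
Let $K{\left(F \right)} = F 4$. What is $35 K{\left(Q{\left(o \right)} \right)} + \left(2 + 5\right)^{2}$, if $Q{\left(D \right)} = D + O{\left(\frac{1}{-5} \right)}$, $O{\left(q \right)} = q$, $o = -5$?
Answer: $-679$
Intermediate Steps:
$Q{\left(D \right)} = - \frac{1}{5} + D$ ($Q{\left(D \right)} = D + \frac{1}{-5} = D - \frac{1}{5} = - \frac{1}{5} + D$)
$K{\left(F \right)} = 4 F$
$35 K{\left(Q{\left(o \right)} \right)} + \left(2 + 5\right)^{2} = 35 \cdot 4 \left(- \frac{1}{5} - 5\right) + \left(2 + 5\right)^{2} = 35 \cdot 4 \left(- \frac{26}{5}\right) + 7^{2} = 35 \left(- \frac{104}{5}\right) + 49 = -728 + 49 = -679$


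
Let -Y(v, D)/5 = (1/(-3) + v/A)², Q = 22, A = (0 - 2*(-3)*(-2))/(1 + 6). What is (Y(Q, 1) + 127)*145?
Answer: -3861785/36 ≈ -1.0727e+5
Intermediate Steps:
A = -12/7 (A = (0 + 6*(-2))/7 = (0 - 12)*(⅐) = -12*⅐ = -12/7 ≈ -1.7143)
Y(v, D) = -5*(-⅓ - 7*v/12)² (Y(v, D) = -5*(1/(-3) + v/(-12/7))² = -5*(1*(-⅓) + v*(-7/12))² = -5*(-⅓ - 7*v/12)²)
(Y(Q, 1) + 127)*145 = (-5*(4 + 7*22)²/144 + 127)*145 = (-5*(4 + 154)²/144 + 127)*145 = (-5/144*158² + 127)*145 = (-5/144*24964 + 127)*145 = (-31205/36 + 127)*145 = -26633/36*145 = -3861785/36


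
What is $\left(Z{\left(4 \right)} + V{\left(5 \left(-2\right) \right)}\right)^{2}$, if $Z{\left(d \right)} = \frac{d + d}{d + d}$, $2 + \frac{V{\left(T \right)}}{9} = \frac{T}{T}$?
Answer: $64$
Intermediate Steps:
$V{\left(T \right)} = -9$ ($V{\left(T \right)} = -18 + 9 \frac{T}{T} = -18 + 9 \cdot 1 = -18 + 9 = -9$)
$Z{\left(d \right)} = 1$ ($Z{\left(d \right)} = \frac{2 d}{2 d} = 2 d \frac{1}{2 d} = 1$)
$\left(Z{\left(4 \right)} + V{\left(5 \left(-2\right) \right)}\right)^{2} = \left(1 - 9\right)^{2} = \left(-8\right)^{2} = 64$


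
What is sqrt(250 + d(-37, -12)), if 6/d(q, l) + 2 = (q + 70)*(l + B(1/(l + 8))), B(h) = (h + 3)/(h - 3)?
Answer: 2*sqrt(39102859)/791 ≈ 15.811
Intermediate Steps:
B(h) = (3 + h)/(-3 + h)
d(q, l) = 6/(-2 + (70 + q)*(l + (3 + 1/(8 + l))/(-3 + 1/(8 + l)))) (d(q, l) = 6/(-2 + (q + 70)*(l + (3 + 1/(l + 8))/(-3 + 1/(l + 8)))) = 6/(-2 + (70 + q)*(l + (3 + 1/(8 + l))/(-3 + 1/(8 + l)))))
sqrt(250 + d(-37, -12)) = sqrt(250 + 6*(23 + 3*(-12))/(-1796 - 25*(-37) + 210*(-12)**2 + 1394*(-12) + 3*(-37)*(-12)**2 + 20*(-12)*(-37))) = sqrt(250 + 6*(23 - 36)/(-1796 + 925 + 210*144 - 16728 + 3*(-37)*144 + 8880)) = sqrt(250 + 6*(-13)/(-1796 + 925 + 30240 - 16728 - 15984 + 8880)) = sqrt(250 + 6*(-13)/5537) = sqrt(250 + 6*(1/5537)*(-13)) = sqrt(250 - 78/5537) = sqrt(1384172/5537) = 2*sqrt(39102859)/791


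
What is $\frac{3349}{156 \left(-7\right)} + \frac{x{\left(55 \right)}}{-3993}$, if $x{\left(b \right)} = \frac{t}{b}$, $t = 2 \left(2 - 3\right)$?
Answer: $- \frac{81720939}{26646620} \approx -3.0668$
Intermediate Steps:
$t = -2$ ($t = 2 \left(-1\right) = -2$)
$x{\left(b \right)} = - \frac{2}{b}$
$\frac{3349}{156 \left(-7\right)} + \frac{x{\left(55 \right)}}{-3993} = \frac{3349}{156 \left(-7\right)} + \frac{\left(-2\right) \frac{1}{55}}{-3993} = \frac{3349}{-1092} + \left(-2\right) \frac{1}{55} \left(- \frac{1}{3993}\right) = 3349 \left(- \frac{1}{1092}\right) - - \frac{2}{219615} = - \frac{3349}{1092} + \frac{2}{219615} = - \frac{81720939}{26646620}$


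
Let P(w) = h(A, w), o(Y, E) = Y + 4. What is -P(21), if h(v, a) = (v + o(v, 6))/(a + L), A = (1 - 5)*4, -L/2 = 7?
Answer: 4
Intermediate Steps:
L = -14 (L = -2*7 = -14)
o(Y, E) = 4 + Y
A = -16 (A = -4*4 = -16)
h(v, a) = (4 + 2*v)/(-14 + a) (h(v, a) = (v + (4 + v))/(a - 14) = (4 + 2*v)/(-14 + a))
P(w) = -28/(-14 + w) (P(w) = 2*(2 - 16)/(-14 + w) = 2*(-14)/(-14 + w) = -28/(-14 + w))
-P(21) = -(-28)/(-14 + 21) = -(-28)/7 = -1*(-4) = 4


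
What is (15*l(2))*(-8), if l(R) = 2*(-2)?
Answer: 480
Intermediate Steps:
l(R) = -4
(15*l(2))*(-8) = (15*(-4))*(-8) = -60*(-8) = 480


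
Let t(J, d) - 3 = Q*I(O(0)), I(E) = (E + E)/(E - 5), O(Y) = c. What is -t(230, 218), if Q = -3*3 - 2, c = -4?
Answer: 61/9 ≈ 6.7778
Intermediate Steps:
O(Y) = -4
I(E) = 2*E/(-5 + E) (I(E) = (2*E)/(-5 + E) = 2*E/(-5 + E))
Q = -11 (Q = -9 - 2 = -11)
t(J, d) = -61/9 (t(J, d) = 3 - 22*(-4)/(-5 - 4) = 3 - 22*(-4)/(-9) = 3 - 22*(-4)*(-1)/9 = 3 - 11*8/9 = 3 - 88/9 = -61/9)
-t(230, 218) = -1*(-61/9) = 61/9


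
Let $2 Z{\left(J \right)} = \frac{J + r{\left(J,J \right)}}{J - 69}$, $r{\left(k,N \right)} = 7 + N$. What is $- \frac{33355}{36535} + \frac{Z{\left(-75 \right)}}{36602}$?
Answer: $- \frac{70320474395}{77025834432} \approx -0.91295$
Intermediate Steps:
$Z{\left(J \right)} = \frac{7 + 2 J}{2 \left(-69 + J\right)}$ ($Z{\left(J \right)} = \frac{\left(J + \left(7 + J\right)\right) \frac{1}{J - 69}}{2} = \frac{\left(7 + 2 J\right) \frac{1}{-69 + J}}{2} = \frac{\frac{1}{-69 + J} \left(7 + 2 J\right)}{2} = \frac{7 + 2 J}{2 \left(-69 + J\right)}$)
$- \frac{33355}{36535} + \frac{Z{\left(-75 \right)}}{36602} = - \frac{33355}{36535} + \frac{\frac{1}{-69 - 75} \left(\frac{7}{2} - 75\right)}{36602} = \left(-33355\right) \frac{1}{36535} + \frac{1}{-144} \left(- \frac{143}{2}\right) \frac{1}{36602} = - \frac{6671}{7307} + \left(- \frac{1}{144}\right) \left(- \frac{143}{2}\right) \frac{1}{36602} = - \frac{6671}{7307} + \frac{143}{288} \cdot \frac{1}{36602} = - \frac{6671}{7307} + \frac{143}{10541376} = - \frac{70320474395}{77025834432}$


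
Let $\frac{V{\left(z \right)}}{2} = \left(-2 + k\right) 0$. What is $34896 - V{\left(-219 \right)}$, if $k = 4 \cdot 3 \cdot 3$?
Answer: $34896$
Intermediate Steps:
$k = 36$ ($k = 12 \cdot 3 = 36$)
$V{\left(z \right)} = 0$ ($V{\left(z \right)} = 2 \left(-2 + 36\right) 0 = 2 \cdot 34 \cdot 0 = 2 \cdot 0 = 0$)
$34896 - V{\left(-219 \right)} = 34896 - 0 = 34896 + 0 = 34896$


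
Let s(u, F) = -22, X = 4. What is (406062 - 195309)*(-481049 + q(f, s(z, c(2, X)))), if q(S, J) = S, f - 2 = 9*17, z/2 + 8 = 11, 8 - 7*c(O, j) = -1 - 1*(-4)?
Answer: -101349853182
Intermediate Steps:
c(O, j) = 5/7 (c(O, j) = 8/7 - (-1 - 1*(-4))/7 = 8/7 - (-1 + 4)/7 = 8/7 - ⅐*3 = 8/7 - 3/7 = 5/7)
z = 6 (z = -16 + 2*11 = -16 + 22 = 6)
f = 155 (f = 2 + 9*17 = 2 + 153 = 155)
(406062 - 195309)*(-481049 + q(f, s(z, c(2, X)))) = (406062 - 195309)*(-481049 + 155) = 210753*(-480894) = -101349853182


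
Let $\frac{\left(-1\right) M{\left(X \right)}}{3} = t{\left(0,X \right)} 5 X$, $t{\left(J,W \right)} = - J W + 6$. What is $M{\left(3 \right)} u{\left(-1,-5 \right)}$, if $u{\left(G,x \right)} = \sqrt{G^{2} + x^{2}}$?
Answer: $- 270 \sqrt{26} \approx -1376.7$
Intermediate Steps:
$t{\left(J,W \right)} = 6 - J W$ ($t{\left(J,W \right)} = - J W + 6 = 6 - J W$)
$M{\left(X \right)} = - 90 X$ ($M{\left(X \right)} = - 3 \left(6 - 0 X\right) 5 X = - 3 \left(6 + 0\right) 5 X = - 3 \cdot 6 \cdot 5 X = - 3 \cdot 30 X = - 90 X$)
$M{\left(3 \right)} u{\left(-1,-5 \right)} = \left(-90\right) 3 \sqrt{\left(-1\right)^{2} + \left(-5\right)^{2}} = - 270 \sqrt{1 + 25} = - 270 \sqrt{26}$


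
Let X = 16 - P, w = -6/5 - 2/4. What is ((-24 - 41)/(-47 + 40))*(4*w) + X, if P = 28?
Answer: -526/7 ≈ -75.143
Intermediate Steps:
w = -17/10 (w = -6*1/5 - 2*1/4 = -6/5 - 1/2 = -17/10 ≈ -1.7000)
X = -12 (X = 16 - 1*28 = 16 - 28 = -12)
((-24 - 41)/(-47 + 40))*(4*w) + X = ((-24 - 41)/(-47 + 40))*(4*(-17/10)) - 12 = -65/(-7)*(-34/5) - 12 = -65*(-1/7)*(-34/5) - 12 = (65/7)*(-34/5) - 12 = -442/7 - 12 = -526/7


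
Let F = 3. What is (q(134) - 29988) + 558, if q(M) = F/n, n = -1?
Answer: -29433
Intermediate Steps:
q(M) = -3 (q(M) = 3/(-1) = 3*(-1) = -3)
(q(134) - 29988) + 558 = (-3 - 29988) + 558 = -29991 + 558 = -29433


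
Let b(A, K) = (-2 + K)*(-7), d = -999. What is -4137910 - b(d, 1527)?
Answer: -4127235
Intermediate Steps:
b(A, K) = 14 - 7*K
-4137910 - b(d, 1527) = -4137910 - (14 - 7*1527) = -4137910 - (14 - 10689) = -4137910 - 1*(-10675) = -4137910 + 10675 = -4127235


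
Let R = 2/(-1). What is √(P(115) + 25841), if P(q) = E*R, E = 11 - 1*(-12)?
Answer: √25795 ≈ 160.61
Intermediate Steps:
E = 23 (E = 11 + 12 = 23)
R = -2 (R = 2*(-1) = -2)
P(q) = -46 (P(q) = 23*(-2) = -46)
√(P(115) + 25841) = √(-46 + 25841) = √25795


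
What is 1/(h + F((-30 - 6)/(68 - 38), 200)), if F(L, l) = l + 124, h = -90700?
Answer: -1/90376 ≈ -1.1065e-5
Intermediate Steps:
F(L, l) = 124 + l
1/(h + F((-30 - 6)/(68 - 38), 200)) = 1/(-90700 + (124 + 200)) = 1/(-90700 + 324) = 1/(-90376) = -1/90376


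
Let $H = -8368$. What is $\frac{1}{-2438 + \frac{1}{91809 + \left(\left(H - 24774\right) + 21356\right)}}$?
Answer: $- \frac{80023}{195096073} \approx -0.00041017$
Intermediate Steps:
$\frac{1}{-2438 + \frac{1}{91809 + \left(\left(H - 24774\right) + 21356\right)}} = \frac{1}{-2438 + \frac{1}{91809 + \left(\left(-8368 - 24774\right) + 21356\right)}} = \frac{1}{-2438 + \frac{1}{91809 + \left(-33142 + 21356\right)}} = \frac{1}{-2438 + \frac{1}{91809 - 11786}} = \frac{1}{-2438 + \frac{1}{80023}} = \frac{1}{- \frac{195096073}{80023}} = - \frac{80023}{195096073}$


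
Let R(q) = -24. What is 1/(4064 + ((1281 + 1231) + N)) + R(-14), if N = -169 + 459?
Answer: -164783/6866 ≈ -24.000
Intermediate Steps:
N = 290
1/(4064 + ((1281 + 1231) + N)) + R(-14) = 1/(4064 + ((1281 + 1231) + 290)) - 24 = 1/(4064 + (2512 + 290)) - 24 = 1/(4064 + 2802) - 24 = 1/6866 - 24 = -164783/6866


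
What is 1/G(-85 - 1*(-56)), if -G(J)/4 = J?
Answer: 1/116 ≈ 0.0086207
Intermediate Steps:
G(J) = -4*J
1/G(-85 - 1*(-56)) = 1/(-4*(-85 - 1*(-56))) = 1/(-4*(-85 + 56)) = 1/(-4*(-29)) = 1/116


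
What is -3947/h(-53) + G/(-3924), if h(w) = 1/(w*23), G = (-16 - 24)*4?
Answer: 4719976573/981 ≈ 4.8114e+6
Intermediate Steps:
G = -160 (G = -40*4 = -160)
h(w) = 1/(23*w) (h(w) = (1/23)/w = 1/(23*w))
-3947/h(-53) + G/(-3924) = -3947/((1/23)/(-53)) - 160/(-3924) = -3947/((1/23)*(-1/53)) - 160*(-1/3924) = -3947/(-1/1219) + 40/981 = -3947*(-1219) + 40/981 = 4811393 + 40/981 = 4719976573/981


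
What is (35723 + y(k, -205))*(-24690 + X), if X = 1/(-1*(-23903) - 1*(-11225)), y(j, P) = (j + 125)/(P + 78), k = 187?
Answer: -3934561067936371/4461256 ≈ -8.8194e+8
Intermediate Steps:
y(j, P) = (125 + j)/(78 + P)
X = 1/35128 (X = 1/(23903 + 11225) = 1/35128 ≈ 2.8467e-5)
(35723 + y(k, -205))*(-24690 + X) = (35723 + (125 + 187)/(78 - 205))*(-24690 + 1/35128) = (35723 + 312/(-127))*(-867310319/35128) = (35723 - 1/127*312)*(-867310319/35128) = (35723 - 312/127)*(-867310319/35128) = (4536509/127)*(-867310319/35128) = -3934561067936371/4461256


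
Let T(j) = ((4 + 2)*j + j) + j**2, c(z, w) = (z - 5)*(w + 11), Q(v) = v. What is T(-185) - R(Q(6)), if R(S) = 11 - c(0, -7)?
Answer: 32899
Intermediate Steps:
c(z, w) = (-5 + z)*(11 + w)
T(j) = j**2 + 7*j (T(j) = (6*j + j) + j**2 = 7*j + j**2 = j**2 + 7*j)
R(S) = 31 (R(S) = 11 - (-55 - 5*(-7) + 11*0 - 7*0) = 11 - (-55 + 35 + 0 + 0) = 11 - 1*(-20) = 11 + 20 = 31)
T(-185) - R(Q(6)) = -185*(7 - 185) - 1*31 = -185*(-178) - 31 = 32930 - 31 = 32899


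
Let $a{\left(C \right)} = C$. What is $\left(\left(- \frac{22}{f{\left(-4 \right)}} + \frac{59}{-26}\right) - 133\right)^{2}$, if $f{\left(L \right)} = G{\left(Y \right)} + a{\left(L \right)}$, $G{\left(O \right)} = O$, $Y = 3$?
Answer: $\frac{8673025}{676} \approx 12830.0$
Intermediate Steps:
$f{\left(L \right)} = 3 + L$
$\left(\left(- \frac{22}{f{\left(-4 \right)}} + \frac{59}{-26}\right) - 133\right)^{2} = \left(\left(- \frac{22}{3 - 4} + \frac{59}{-26}\right) - 133\right)^{2} = \left(\left(- \frac{22}{-1} + 59 \left(- \frac{1}{26}\right)\right) - 133\right)^{2} = \left(\left(\left(-22\right) \left(-1\right) - \frac{59}{26}\right) - 133\right)^{2} = \left(\left(22 - \frac{59}{26}\right) - 133\right)^{2} = \left(\frac{513}{26} - 133\right)^{2} = \left(- \frac{2945}{26}\right)^{2} = \frac{8673025}{676}$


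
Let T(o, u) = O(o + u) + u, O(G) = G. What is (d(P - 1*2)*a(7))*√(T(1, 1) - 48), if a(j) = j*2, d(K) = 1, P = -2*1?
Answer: 42*I*√5 ≈ 93.915*I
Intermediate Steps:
P = -2
T(o, u) = o + 2*u (T(o, u) = (o + u) + u = o + 2*u)
a(j) = 2*j
(d(P - 1*2)*a(7))*√(T(1, 1) - 48) = (1*(2*7))*√((1 + 2*1) - 48) = (1*14)*√((1 + 2) - 48) = 14*√(3 - 48) = 14*√(-45) = 14*(3*I*√5) = 42*I*√5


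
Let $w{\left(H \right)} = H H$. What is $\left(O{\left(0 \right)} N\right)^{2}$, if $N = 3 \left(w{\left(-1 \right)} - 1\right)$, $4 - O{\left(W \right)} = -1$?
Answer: $0$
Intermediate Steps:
$O{\left(W \right)} = 5$ ($O{\left(W \right)} = 4 - -1 = 4 + 1 = 5$)
$w{\left(H \right)} = H^{2}$
$N = 0$ ($N = 3 \left(\left(-1\right)^{2} - 1\right) = 3 \left(1 - 1\right) = 3 \cdot 0 = 0$)
$\left(O{\left(0 \right)} N\right)^{2} = \left(5 \cdot 0\right)^{2} = 0^{2} = 0$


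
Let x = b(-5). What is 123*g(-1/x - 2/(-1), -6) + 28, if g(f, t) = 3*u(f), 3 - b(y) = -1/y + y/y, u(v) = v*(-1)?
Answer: -505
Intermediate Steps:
u(v) = -v
b(y) = 2 + 1/y (b(y) = 3 - (-1/y + y/y) = 3 - (-1/y + 1) = 3 - (1 - 1/y) = 3 + (-1 + 1/y) = 2 + 1/y)
x = 9/5 (x = 2 + 1/(-5) = 2 - 1/5 = 9/5 ≈ 1.8000)
g(f, t) = -3*f (g(f, t) = 3*(-f) = -3*f)
123*g(-1/x - 2/(-1), -6) + 28 = 123*(-3*(-1/9/5 - 2/(-1))) + 28 = 123*(-3*(-1*5/9 - 2*(-1))) + 28 = 123*(-3*(-5/9 + 2)) + 28 = 123*(-3*13/9) + 28 = 123*(-13/3) + 28 = -533 + 28 = -505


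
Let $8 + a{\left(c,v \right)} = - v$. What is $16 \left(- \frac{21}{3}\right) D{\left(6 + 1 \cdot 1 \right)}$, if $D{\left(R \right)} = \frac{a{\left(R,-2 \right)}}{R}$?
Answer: $96$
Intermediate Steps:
$a{\left(c,v \right)} = -8 - v$
$D{\left(R \right)} = - \frac{6}{R}$ ($D{\left(R \right)} = \frac{-8 - -2}{R} = \frac{-8 + 2}{R} = - \frac{6}{R}$)
$16 \left(- \frac{21}{3}\right) D{\left(6 + 1 \cdot 1 \right)} = 16 \left(- \frac{21}{3}\right) \left(- \frac{6}{6 + 1 \cdot 1}\right) = 16 \left(\left(-21\right) \frac{1}{3}\right) \left(- \frac{6}{6 + 1}\right) = 16 \left(-7\right) \left(- \frac{6}{7}\right) = - 112 \left(\left(-6\right) \frac{1}{7}\right) = \left(-112\right) \left(- \frac{6}{7}\right) = 96$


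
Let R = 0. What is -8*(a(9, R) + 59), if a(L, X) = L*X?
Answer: -472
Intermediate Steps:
-8*(a(9, R) + 59) = -8*(9*0 + 59) = -8*(0 + 59) = -8*59 = -472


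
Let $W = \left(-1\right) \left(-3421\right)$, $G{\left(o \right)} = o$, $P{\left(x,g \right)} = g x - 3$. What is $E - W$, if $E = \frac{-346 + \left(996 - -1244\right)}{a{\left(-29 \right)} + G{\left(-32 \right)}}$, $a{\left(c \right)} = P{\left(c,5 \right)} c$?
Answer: $- \frac{7285783}{2130} \approx -3420.6$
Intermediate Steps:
$P{\left(x,g \right)} = -3 + g x$
$a{\left(c \right)} = c \left(-3 + 5 c\right)$ ($a{\left(c \right)} = \left(-3 + 5 c\right) c = c \left(-3 + 5 c\right)$)
$W = 3421$
$E = \frac{947}{2130}$ ($E = \frac{-346 + \left(996 - -1244\right)}{- 29 \left(-3 + 5 \left(-29\right)\right) - 32} = \frac{-346 + \left(996 + 1244\right)}{- 29 \left(-3 - 145\right) - 32} = \frac{-346 + 2240}{\left(-29\right) \left(-148\right) - 32} = \frac{1894}{4292 - 32} = \frac{1894}{4260} = 1894 \cdot \frac{1}{4260} = \frac{947}{2130} \approx 0.4446$)
$E - W = \frac{947}{2130} - 3421 = - \frac{7285783}{2130}$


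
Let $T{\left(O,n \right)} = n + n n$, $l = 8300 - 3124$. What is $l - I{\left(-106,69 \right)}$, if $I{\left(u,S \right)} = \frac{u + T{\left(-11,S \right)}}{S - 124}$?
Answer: $\frac{289404}{55} \approx 5261.9$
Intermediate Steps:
$l = 5176$ ($l = 8300 - 3124 = 5176$)
$T{\left(O,n \right)} = n + n^{2}$
$I{\left(u,S \right)} = \frac{u + S \left(1 + S\right)}{-124 + S}$ ($I{\left(u,S \right)} = \frac{u + S \left(1 + S\right)}{S - 124} = \frac{u + S \left(1 + S\right)}{-124 + S}$)
$l - I{\left(-106,69 \right)} = 5176 - \frac{-106 + 69 \left(1 + 69\right)}{-124 + 69} = 5176 - \frac{-106 + 69 \cdot 70}{-55} = 5176 - - \frac{-106 + 4830}{55} = 5176 - \left(- \frac{1}{55}\right) 4724 = 5176 - - \frac{4724}{55} = 5176 + \frac{4724}{55} = \frac{289404}{55}$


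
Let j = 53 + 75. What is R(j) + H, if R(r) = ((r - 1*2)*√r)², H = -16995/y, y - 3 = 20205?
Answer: 13688408543/6736 ≈ 2.0321e+6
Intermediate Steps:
y = 20208 (y = 3 + 20205 = 20208)
H = -5665/6736 (H = -16995/20208 = -16995*1/20208 = -5665/6736 ≈ -0.84100)
j = 128
R(r) = r*(-2 + r)² (R(r) = ((r - 2)*√r)² = ((-2 + r)*√r)² = (√r*(-2 + r))² = r*(-2 + r)²)
R(j) + H = 128*(-2 + 128)² - 5665/6736 = 128*126² - 5665/6736 = 128*15876 - 5665/6736 = 2032128 - 5665/6736 = 13688408543/6736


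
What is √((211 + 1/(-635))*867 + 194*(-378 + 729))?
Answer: √101221424430/635 ≈ 501.03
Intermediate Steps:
√((211 + 1/(-635))*867 + 194*(-378 + 729)) = √((211 - 1/635)*867 + 194*351) = √((133984/635)*867 + 68094) = √(116164128/635 + 68094) = √(159403818/635) = √101221424430/635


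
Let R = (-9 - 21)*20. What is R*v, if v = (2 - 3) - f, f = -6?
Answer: -3000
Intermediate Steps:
R = -600 (R = -30*20 = -600)
v = 5 (v = (2 - 3) - 1*(-6) = -1 + 6 = 5)
R*v = -600*5 = -3000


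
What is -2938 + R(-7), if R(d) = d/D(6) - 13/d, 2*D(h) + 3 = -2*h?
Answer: -308197/105 ≈ -2935.2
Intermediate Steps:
D(h) = -3/2 - h (D(h) = -3/2 + (-2*h)/2 = -3/2 - h)
R(d) = -13/d - 2*d/15 (R(d) = d/(-3/2 - 1*6) - 13/d = d/(-3/2 - 6) - 13/d = d/(-15/2) - 13/d = d*(-2/15) - 13/d = -2*d/15 - 13/d = -13/d - 2*d/15)
-2938 + R(-7) = -2938 + (-13/(-7) - 2/15*(-7)) = -2938 + (-13*(-⅐) + 14/15) = -2938 + (13/7 + 14/15) = -2938 + 293/105 = -308197/105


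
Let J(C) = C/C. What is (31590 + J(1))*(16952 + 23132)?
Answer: 1266293644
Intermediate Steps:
J(C) = 1
(31590 + J(1))*(16952 + 23132) = (31590 + 1)*(16952 + 23132) = 31591*40084 = 1266293644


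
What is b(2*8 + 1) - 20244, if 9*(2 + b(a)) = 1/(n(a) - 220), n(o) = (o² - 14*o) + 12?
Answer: -28607599/1413 ≈ -20246.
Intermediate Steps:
n(o) = 12 + o² - 14*o
b(a) = -2 + 1/(9*(-208 + a² - 14*a)) (b(a) = -2 + 1/(9*((12 + a² - 14*a) - 220)) = -2 + 1/(9*(-208 + a² - 14*a)))
b(2*8 + 1) - 20244 = (-3745 - 252*(2*8 + 1) + 18*(2*8 + 1)²)/(9*(208 - (2*8 + 1)² + 14*(2*8 + 1))) - 20244 = (-3745 - 252*(16 + 1) + 18*(16 + 1)²)/(9*(208 - (16 + 1)² + 14*(16 + 1))) - 20244 = (-3745 - 252*17 + 18*17²)/(9*(208 - 1*17² + 14*17)) - 20244 = (-3745 - 4284 + 18*289)/(9*(208 - 1*289 + 238)) - 20244 = (-3745 - 4284 + 5202)/(9*(208 - 289 + 238)) - 20244 = (⅑)*(-2827)/157 - 20244 = (⅑)*(1/157)*(-2827) - 20244 = -2827/1413 - 20244 = -28607599/1413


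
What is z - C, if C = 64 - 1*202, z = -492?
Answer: -354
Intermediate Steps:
C = -138 (C = 64 - 202 = -138)
z - C = -492 - 1*(-138) = -492 + 138 = -354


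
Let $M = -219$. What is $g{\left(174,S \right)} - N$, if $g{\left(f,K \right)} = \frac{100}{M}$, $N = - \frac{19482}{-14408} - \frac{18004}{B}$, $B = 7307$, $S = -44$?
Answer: $\frac{7552646251}{11528078532} \approx 0.65515$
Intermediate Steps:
$N = - \frac{58523329}{52639628}$ ($N = - \frac{19482}{-14408} - \frac{18004}{7307} = \left(-19482\right) \left(- \frac{1}{14408}\right) - \frac{18004}{7307} = \frac{9741}{7204} - \frac{18004}{7307} = - \frac{58523329}{52639628} \approx -1.1118$)
$g{\left(f,K \right)} = - \frac{100}{219}$ ($g{\left(f,K \right)} = \frac{100}{-219} = 100 \left(- \frac{1}{219}\right) = - \frac{100}{219}$)
$g{\left(174,S \right)} - N = - \frac{100}{219} - - \frac{58523329}{52639628} = - \frac{100}{219} + \frac{58523329}{52639628} = \frac{7552646251}{11528078532}$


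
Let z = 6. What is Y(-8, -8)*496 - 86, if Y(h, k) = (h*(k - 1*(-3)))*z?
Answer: 118954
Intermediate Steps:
Y(h, k) = 6*h*(3 + k) (Y(h, k) = (h*(k - 1*(-3)))*6 = (h*(k + 3))*6 = (h*(3 + k))*6 = 6*h*(3 + k))
Y(-8, -8)*496 - 86 = (6*(-8)*(3 - 8))*496 - 86 = (6*(-8)*(-5))*496 - 86 = 240*496 - 86 = 119040 - 86 = 118954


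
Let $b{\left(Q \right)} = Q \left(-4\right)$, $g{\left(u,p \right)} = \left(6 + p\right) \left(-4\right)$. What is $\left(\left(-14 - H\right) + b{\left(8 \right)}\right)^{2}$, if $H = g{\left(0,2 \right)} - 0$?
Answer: $196$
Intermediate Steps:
$g{\left(u,p \right)} = -24 - 4 p$
$H = -32$ ($H = \left(-24 - 8\right) - 0 = \left(-24 - 8\right) + 0 = -32 + 0 = -32$)
$b{\left(Q \right)} = - 4 Q$
$\left(\left(-14 - H\right) + b{\left(8 \right)}\right)^{2} = \left(\left(-14 - -32\right) - 32\right)^{2} = \left(\left(-14 + 32\right) - 32\right)^{2} = \left(18 - 32\right)^{2} = \left(-14\right)^{2} = 196$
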